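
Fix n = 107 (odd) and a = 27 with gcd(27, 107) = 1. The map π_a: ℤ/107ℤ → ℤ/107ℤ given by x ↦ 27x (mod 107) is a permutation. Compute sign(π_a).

+1

Orbit of 23 under x↦27x: [23, 86, 75, 99, 105, 53, 40]… (length divides ord_107(27)).
3 cycles of lengths [53, 53, 1].
Σ(ℓ_i−1) = 107−3 = 104; sign = (−1)^104 = +1.
Check: (27/107) = +1 by Zolotarev.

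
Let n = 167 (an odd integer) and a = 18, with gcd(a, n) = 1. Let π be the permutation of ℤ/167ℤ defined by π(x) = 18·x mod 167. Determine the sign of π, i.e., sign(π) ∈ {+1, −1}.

+1

Orbit of 50 under x↦18x: [50, 65, 1, 18, 157, 154, 100]… (length divides ord_167(18)).
Decompose π into cycles: lengths [83, 83, 1] (3 cycles, including the fixed point 0).
3 cycles on 167: each ℓ→(−1)^(ℓ−1), product (−1)^164 = +1.
Zolotarev: (18|167) = +1, matching the cycle-count sign.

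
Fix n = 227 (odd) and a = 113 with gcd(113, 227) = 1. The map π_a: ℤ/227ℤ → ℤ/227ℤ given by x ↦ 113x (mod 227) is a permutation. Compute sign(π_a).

+1

Start at x=70: 70 → 192 → 131 → 48 → 203 → 12 → 221 → … (one orbit).
Cycle lengths of π_113 on ℤ/227ℤ: [113, 113, 1]; 3 cycles in total.
Σ(ℓ_i−1) = 227−3 = 224; sign = (−1)^224 = +1.
Zolotarev: (113|227) = +1, matching the cycle-count sign.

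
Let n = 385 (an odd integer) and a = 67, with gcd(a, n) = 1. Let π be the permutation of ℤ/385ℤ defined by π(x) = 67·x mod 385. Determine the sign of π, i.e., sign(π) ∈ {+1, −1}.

Start at x=78: 78 → 221 → 177 → 309 → 298 → 331 → 232 → … (one orbit).
The orbit structure of x ↦ 67x mod 385: 66 orbits of sizes [12, 12, 12, 12, 12, 12, 12, 12, 12, 12, 12, 12, 12, 12, 12, 12, 12, 12, 12, 12, 12, 12, 4, 4, 4, 4, 4, 4, 4, 4, 4, 4, 4, 3, 3, 3, 3, 3, 3, 3, 3, 3, 3, 3, 3, 3, 3, 3, 3, 3, 3, 3, 3, 3, 3, 1, 1, 1, 1, 1, 1, 1, 1, 1, 1, 1].
Σ(ℓ_i−1) = 385−66 = 319; sign = (−1)^319 = -1.
Check: (67/385) = -1 by Zolotarev.

-1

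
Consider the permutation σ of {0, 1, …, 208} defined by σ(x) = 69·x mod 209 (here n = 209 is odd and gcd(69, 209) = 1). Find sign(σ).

Start at x=103: 103 → 1 → 69 → 163 → 170 → 26 → 122 → … (one orbit).
Cycle type of π: 30×6 + 6×3 + 5×2 + 1; total 12 cycles.
n − c = 209 − 12 = 197; sign = (−1)^197 = -1.

-1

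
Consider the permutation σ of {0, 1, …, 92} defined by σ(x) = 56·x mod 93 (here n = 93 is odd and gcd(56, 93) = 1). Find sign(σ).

Start at x=32: 32 → 25 → 5 → 1 → 56 → 67 → 32 (one orbit).
22 cycles of lengths [6, 6, 6, 6, 6, 6, 6, 6, 6, 6, 3, 3, 3, 3, 3, 3, 3, 3, 3, 3, 2, 1].
sign(π) = (−1)^{n − #cycles} = (−1)^{93−22} = (−1)^71 = -1.
Via Zolotarev, sign(π_{56}) = (56|93) = -1.

-1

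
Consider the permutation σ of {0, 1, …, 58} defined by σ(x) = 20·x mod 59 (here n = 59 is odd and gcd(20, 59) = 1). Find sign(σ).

Start at x=26: 26 → 48 → 16 → 25 → 28 → 29 → 49 → … (one orbit).
Cycle lengths of π_20 on ℤ/59ℤ: [29, 29, 1]; 3 cycles in total.
59 − 3 = 56 transpositions; sign(π) = (−1)^56 = +1.
Check: (20/59) = +1 by Zolotarev.

+1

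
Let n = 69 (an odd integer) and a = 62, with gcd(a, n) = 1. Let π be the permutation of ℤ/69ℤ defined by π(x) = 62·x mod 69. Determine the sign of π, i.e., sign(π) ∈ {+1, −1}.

-1

Start at x=31: 31 → 59 → 1 → 62 → 49 → 2 → 55 → … (one orbit).
π_62 has 6 disjoint cycles with lengths [22, 22, 11, 11, 2, 1] on {0,…,68}.
Σ(ℓ_i−1) = 69−6 = 63; sign = (−1)^63 = -1.
The Jacobi symbol (62|69) = -1 (Zolotarev) agrees.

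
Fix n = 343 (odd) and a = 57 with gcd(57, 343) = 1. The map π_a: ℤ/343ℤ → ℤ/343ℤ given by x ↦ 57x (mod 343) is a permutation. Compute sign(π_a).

+1

Trace 57: π^k(57) = [57, 162, 316, 176, 85, 43, 50] for k=0..6.
Cycle type of π: 49×6 + 7×6 + 1×7; total 19 cycles.
n − c = 343 − 19 = 324; sign = (−1)^324 = +1.
Zolotarev: (57|343) = +1, matching the cycle-count sign.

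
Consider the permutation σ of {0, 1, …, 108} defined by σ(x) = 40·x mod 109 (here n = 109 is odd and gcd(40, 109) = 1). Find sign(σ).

Trace 87: π^k(87) = [87, 101, 7, 62, 82, 10, 73] for k=0..6.
π_40 has 2 disjoint cycles with lengths [108, 1] on {0,…,108}.
With 2 cycles on 109 points, sign = (−1)^{109−2} = -1.

-1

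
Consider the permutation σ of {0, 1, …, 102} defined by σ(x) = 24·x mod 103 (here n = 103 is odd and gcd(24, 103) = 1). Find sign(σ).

Trace 73: π^k(73) = [73, 1, 24, 61, 22, 13, 3] for k=0..6.
4 cycles of lengths [34, 34, 34, 1].
With 4 cycles on 103 points, sign = (−1)^{103−4} = -1.

-1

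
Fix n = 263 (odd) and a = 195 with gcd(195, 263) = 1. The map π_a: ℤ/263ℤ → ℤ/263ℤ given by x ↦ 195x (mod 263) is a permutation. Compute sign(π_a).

Start at x=61: 61 → 60 → 128 → 238 → 122 → 120 → 256 → … (one orbit).
π_195 has 2 disjoint cycles with lengths [262, 1] on {0,…,262}.
Σ(ℓ_i−1) = 263−2 = 261; sign = (−1)^261 = -1.

-1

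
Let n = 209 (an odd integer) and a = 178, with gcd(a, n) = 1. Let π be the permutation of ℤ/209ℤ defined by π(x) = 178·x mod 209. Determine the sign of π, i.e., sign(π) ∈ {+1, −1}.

Start at x=26: 26 → 30 → 115 → 197 → 163 → 172 → 102 → … (one orbit).
Cycle lengths of π_178 on ℤ/209ℤ: [30, 30, 30, 30, 30, 30, 10, 3, 3, 3, 3, 3, 3, 1]; 14 cycles in total.
sign(π) = (−1)^{n − #cycles} = (−1)^{209−14} = (−1)^195 = -1.
Check: (178/209) = -1 by Zolotarev.

-1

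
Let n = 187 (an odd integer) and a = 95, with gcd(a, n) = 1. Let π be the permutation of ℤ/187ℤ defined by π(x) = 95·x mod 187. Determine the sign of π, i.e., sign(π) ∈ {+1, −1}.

+1

Start at x=89: 89 → 40 → 60 → 90 → 135 → 109 → 70 → … (one orbit).
π_95 has 5 disjoint cycles with lengths [80, 80, 16, 10, 1] on {0,…,186}.
With 5 cycles on 187 points, sign = (−1)^{187−5} = +1.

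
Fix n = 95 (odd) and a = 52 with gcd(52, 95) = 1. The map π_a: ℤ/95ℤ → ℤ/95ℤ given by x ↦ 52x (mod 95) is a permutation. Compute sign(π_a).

Trace 11: π^k(11) = [11, 2, 9, 88, 16, 72, 39] for k=0..6.
Decompose π into cycles: lengths [36, 36, 18, 4, 1] (5 cycles, including the fixed point 0).
Σ(ℓ_i−1) = 95−5 = 90; sign = (−1)^90 = +1.

+1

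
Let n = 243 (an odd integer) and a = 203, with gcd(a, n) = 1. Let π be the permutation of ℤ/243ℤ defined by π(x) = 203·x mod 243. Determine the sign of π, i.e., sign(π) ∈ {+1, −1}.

-1

Orbit of 71 under x↦203x: [71, 76, 119, 100, 131, 106, 134]… (length divides ord_243(203)).
Cycle lengths of π_203 on ℤ/243ℤ: [162, 54, 18, 6, 2, 1]; 6 cycles in total.
sign(π) = (−1)^{n − #cycles} = (−1)^{243−6} = (−1)^237 = -1.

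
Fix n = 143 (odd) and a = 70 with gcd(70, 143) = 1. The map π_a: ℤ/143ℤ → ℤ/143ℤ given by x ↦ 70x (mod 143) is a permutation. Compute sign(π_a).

-1

Trace 38: π^k(38) = [38, 86, 14, 122, 103, 60, 53] for k=0..6.
Cycle lengths of π_70 on ℤ/143ℤ: [20, 20, 20, 20, 20, 20, 5, 5, 4, 4, 4, 1]; 12 cycles in total.
sign(π) = (−1)^{n − #cycles} = (−1)^{143−12} = (−1)^131 = -1.
The Jacobi symbol (70|143) = -1 (Zolotarev) agrees.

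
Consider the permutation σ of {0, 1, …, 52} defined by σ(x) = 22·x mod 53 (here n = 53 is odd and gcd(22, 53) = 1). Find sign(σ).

-1

Start at x=21: 21 → 38 → 41 → 1 → 22 → 7 → 48 → … (one orbit).
The orbit structure of x ↦ 22x mod 53: 2 orbits of sizes [52, 1].
sign(π) = (−1)^{n − #cycles} = (−1)^{53−2} = (−1)^51 = -1.
(22|53)_J = -1 (Zolotarev's lemma cross-check).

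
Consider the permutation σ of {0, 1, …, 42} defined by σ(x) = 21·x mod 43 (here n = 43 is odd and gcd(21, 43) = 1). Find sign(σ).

+1

Start at x=41: 41 → 1 → 21 → 11 → 16 → 35 → 4 → 41 (one orbit).
Cycle lengths of π_21 on ℤ/43ℤ: [7, 7, 7, 7, 7, 7, 1]; 7 cycles in total.
43 − 7 = 36 transpositions; sign(π) = (−1)^36 = +1.
Check: (21/43) = +1 by Zolotarev.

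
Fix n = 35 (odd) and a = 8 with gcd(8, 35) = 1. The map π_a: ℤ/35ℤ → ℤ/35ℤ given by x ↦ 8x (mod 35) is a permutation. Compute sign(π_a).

-1

Orbit of 22 under x↦8x: [22, 1, 8, 29]… (length divides ord_35(8)).
π_8 has 14 disjoint cycles with lengths [4, 4, 4, 4, 4, 4, 4, 1, 1, 1, 1, 1, 1, 1] on {0,…,34}.
35 − 14 = 21 transpositions; sign(π) = (−1)^21 = -1.
(8|35)_J = -1 (Zolotarev's lemma cross-check).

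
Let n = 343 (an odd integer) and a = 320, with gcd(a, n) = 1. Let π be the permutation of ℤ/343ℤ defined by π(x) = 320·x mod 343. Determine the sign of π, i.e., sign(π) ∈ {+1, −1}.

-1

Start at x=1: 1 → 320 → 186 → 181 → 296 → 52 → 176 → … (one orbit).
π_320 has 4 disjoint cycles with lengths [294, 42, 6, 1] on {0,…,342}.
343 − 4 = 339 transpositions; sign(π) = (−1)^339 = -1.
Check: (320/343) = -1 by Zolotarev.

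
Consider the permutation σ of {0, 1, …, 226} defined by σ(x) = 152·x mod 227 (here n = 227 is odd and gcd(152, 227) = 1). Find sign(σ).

Orbit of 132 under x↦152x: [132, 88, 210, 140, 169, 37, 176]… (length divides ord_227(152)).
Decompose π into cycles: lengths [226, 1] (2 cycles, including the fixed point 0).
sign(π) = (−1)^{n − #cycles} = (−1)^{227−2} = (−1)^225 = -1.
Via Zolotarev, sign(π_{152}) = (152|227) = -1.

-1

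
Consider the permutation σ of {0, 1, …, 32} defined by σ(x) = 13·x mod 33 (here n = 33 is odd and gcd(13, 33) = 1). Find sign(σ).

-1

Start at x=13: 13 → 4 → 19 → 16 → 10 → 31 → 7 → … (one orbit).
Cycle lengths of π_13 on ℤ/33ℤ: [10, 10, 10, 1, 1, 1]; 6 cycles in total.
Σ(ℓ_i−1) = 33−6 = 27; sign = (−1)^27 = -1.
Via Zolotarev, sign(π_{13}) = (13|33) = -1.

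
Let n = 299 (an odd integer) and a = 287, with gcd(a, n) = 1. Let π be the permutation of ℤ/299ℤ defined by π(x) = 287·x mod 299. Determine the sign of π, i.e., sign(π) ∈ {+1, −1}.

-1

Trace 105: π^k(105) = [105, 235, 170, 53, 261, 157, 209] for k=0..6.
26 cycles of lengths [22, 22, 22, 22, 22, 22, 22, 22, 22, 22, 22, 22, 22, 1, 1, 1, 1, 1, 1, 1, 1, 1, 1, 1, 1, 1].
n − c = 299 − 26 = 273; sign = (−1)^273 = -1.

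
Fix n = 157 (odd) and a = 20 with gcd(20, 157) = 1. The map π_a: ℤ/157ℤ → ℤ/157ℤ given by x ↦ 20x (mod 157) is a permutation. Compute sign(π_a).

Orbit of 60 under x↦20x: [60, 101, 136, 51, 78, 147, 114]… (length divides ord_157(20)).
The orbit structure of x ↦ 20x mod 157: 2 orbits of sizes [156, 1].
2 cycles on 157: each ℓ→(−1)^(ℓ−1), product (−1)^155 = -1.

-1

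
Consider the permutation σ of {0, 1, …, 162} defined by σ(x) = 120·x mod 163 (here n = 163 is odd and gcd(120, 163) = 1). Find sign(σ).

-1

Trace 20: π^k(20) = [20, 118, 142, 88, 128, 38, 159] for k=0..6.
2 cycles of lengths [162, 1].
n − c = 163 − 2 = 161; sign = (−1)^161 = -1.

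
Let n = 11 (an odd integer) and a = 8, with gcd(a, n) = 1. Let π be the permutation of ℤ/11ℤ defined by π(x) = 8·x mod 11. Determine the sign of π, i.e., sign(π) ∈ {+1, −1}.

-1

Start at x=5: 5 → 7 → 1 → 8 → 9 → 6 → 4 → … (one orbit).
Cycle lengths of π_8 on ℤ/11ℤ: [10, 1]; 2 cycles in total.
11 − 2 = 9 transpositions; sign(π) = (−1)^9 = -1.
(8|11)_J = -1 (Zolotarev's lemma cross-check).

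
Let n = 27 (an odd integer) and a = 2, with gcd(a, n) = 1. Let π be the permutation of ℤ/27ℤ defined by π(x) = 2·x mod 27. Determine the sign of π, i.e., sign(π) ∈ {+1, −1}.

-1

Start at x=20: 20 → 13 → 26 → 25 → 23 → 19 → 11 → … (one orbit).
Decompose π into cycles: lengths [18, 6, 2, 1] (4 cycles, including the fixed point 0).
With 4 cycles on 27 points, sign = (−1)^{27−4} = -1.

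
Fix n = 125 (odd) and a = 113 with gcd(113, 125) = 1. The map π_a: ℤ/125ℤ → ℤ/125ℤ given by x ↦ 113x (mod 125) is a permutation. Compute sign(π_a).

Orbit of 58 under x↦113x: [58, 54, 102, 26, 63, 119, 72]… (length divides ord_125(113)).
4 cycles of lengths [100, 20, 4, 1].
4 cycles on 125: each ℓ→(−1)^(ℓ−1), product (−1)^121 = -1.
Check: (113/125) = -1 by Zolotarev.

-1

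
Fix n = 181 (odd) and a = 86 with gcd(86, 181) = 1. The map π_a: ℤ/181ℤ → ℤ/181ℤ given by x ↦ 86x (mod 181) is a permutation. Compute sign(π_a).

Orbit of 31 under x↦86x: [31, 132, 130, 139, 8, 145, 162]… (length divides ord_181(86)).
Cycle lengths of π_86 on ℤ/181ℤ: [60, 60, 60, 1]; 4 cycles in total.
4 cycles on 181: each ℓ→(−1)^(ℓ−1), product (−1)^177 = -1.

-1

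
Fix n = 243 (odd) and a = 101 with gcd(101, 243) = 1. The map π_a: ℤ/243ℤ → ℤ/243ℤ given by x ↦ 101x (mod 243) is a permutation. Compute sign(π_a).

-1

Trace 149: π^k(149) = [149, 226, 227, 85, 80, 61, 86] for k=0..6.
Cycle type of π: 162 + 54 + 18 + 6 + 2 + 1; total 6 cycles.
n − c = 243 − 6 = 237; sign = (−1)^237 = -1.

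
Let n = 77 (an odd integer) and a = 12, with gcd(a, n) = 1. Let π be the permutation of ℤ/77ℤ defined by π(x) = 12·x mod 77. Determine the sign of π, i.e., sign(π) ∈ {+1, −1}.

Orbit of 12 under x↦12x: [12, 67, 34, 23, 45, 1]… (length divides ord_77(12)).
Cycle lengths of π_12 on ℤ/77ℤ: [6, 6, 6, 6, 6, 6, 6, 6, 6, 6, 6, 1, 1, 1, 1, 1, 1, 1, 1, 1, 1, 1]; 22 cycles in total.
sign(π) = (−1)^{n − #cycles} = (−1)^{77−22} = (−1)^55 = -1.
The Jacobi symbol (12|77) = -1 (Zolotarev) agrees.

-1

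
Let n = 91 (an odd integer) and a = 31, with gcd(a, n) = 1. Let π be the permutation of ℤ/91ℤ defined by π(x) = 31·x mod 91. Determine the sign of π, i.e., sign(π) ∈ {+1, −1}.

Trace 31: π^k(31) = [31, 51, 34, 53, 5, 64, 73] for k=0..6.
Cycle lengths of π_31 on ℤ/91ℤ: [12, 12, 12, 12, 12, 12, 6, 4, 4, 4, 1]; 11 cycles in total.
sign(π) = (−1)^{n − #cycles} = (−1)^{91−11} = (−1)^80 = +1.
The Jacobi symbol (31|91) = +1 (Zolotarev) agrees.

+1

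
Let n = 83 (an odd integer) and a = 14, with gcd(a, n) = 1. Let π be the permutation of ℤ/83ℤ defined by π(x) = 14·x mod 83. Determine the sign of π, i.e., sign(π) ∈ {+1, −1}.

-1

Orbit of 60 under x↦14x: [60, 10, 57, 51, 50, 36, 6]… (length divides ord_83(14)).
Decompose π into cycles: lengths [82, 1] (2 cycles, including the fixed point 0).
n − c = 83 − 2 = 81; sign = (−1)^81 = -1.
The Jacobi symbol (14|83) = -1 (Zolotarev) agrees.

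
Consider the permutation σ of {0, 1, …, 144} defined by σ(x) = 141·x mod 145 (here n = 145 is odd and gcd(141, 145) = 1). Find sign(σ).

+1

Start at x=36: 36 → 1 → 141 → 16 → 81 → 111 → 136 → 36 (one orbit).
Cycle type of π: 7×20 + 1×5; total 25 cycles.
n − c = 145 − 25 = 120; sign = (−1)^120 = +1.
(141|145)_J = +1 (Zolotarev's lemma cross-check).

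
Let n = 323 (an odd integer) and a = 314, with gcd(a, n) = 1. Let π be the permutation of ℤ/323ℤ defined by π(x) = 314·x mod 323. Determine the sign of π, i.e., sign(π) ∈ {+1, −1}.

Orbit of 110 under x↦314x: [110, 302, 189, 237, 128, 140, 32]… (length divides ord_323(314)).
8 cycles of lengths [72, 72, 72, 72, 18, 8, 8, 1].
sign(π) = (−1)^{n − #cycles} = (−1)^{323−8} = (−1)^315 = -1.
Check: (314/323) = -1 by Zolotarev.

-1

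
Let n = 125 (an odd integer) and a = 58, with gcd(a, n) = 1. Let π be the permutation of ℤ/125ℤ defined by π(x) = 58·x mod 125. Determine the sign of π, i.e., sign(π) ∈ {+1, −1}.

-1

Orbit of 91 under x↦58x: [91, 28, 124, 67, 11, 13, 4]… (length divides ord_125(58)).
4 cycles of lengths [100, 20, 4, 1].
4 cycles on 125: each ℓ→(−1)^(ℓ−1), product (−1)^121 = -1.
The Jacobi symbol (58|125) = -1 (Zolotarev) agrees.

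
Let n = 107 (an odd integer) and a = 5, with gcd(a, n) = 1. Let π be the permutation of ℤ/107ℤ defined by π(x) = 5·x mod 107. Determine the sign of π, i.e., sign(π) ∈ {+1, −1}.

-1

Trace 49: π^k(49) = [49, 31, 48, 26, 23, 8, 40] for k=0..6.
2 cycles of lengths [106, 1].
Σ(ℓ_i−1) = 107−2 = 105; sign = (−1)^105 = -1.
(5|107)_J = -1 (Zolotarev's lemma cross-check).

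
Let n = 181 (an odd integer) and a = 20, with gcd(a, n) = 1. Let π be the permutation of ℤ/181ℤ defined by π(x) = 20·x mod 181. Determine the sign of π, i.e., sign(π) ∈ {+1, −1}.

Start at x=62: 62 → 154 → 3 → 60 → 114 → 108 → 169 → … (one orbit).
π_20 has 3 disjoint cycles with lengths [90, 90, 1] on {0,…,180}.
3 cycles on 181: each ℓ→(−1)^(ℓ−1), product (−1)^178 = +1.
Check: (20/181) = +1 by Zolotarev.

+1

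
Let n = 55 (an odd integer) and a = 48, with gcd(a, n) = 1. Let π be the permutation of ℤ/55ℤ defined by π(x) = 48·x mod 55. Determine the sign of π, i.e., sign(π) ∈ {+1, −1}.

Orbit of 34 under x↦48x: [34, 37, 16, 53, 14, 12, 26]… (length divides ord_55(48)).
Cycle lengths of π_48 on ℤ/55ℤ: [20, 20, 5, 5, 4, 1]; 6 cycles in total.
Σ(ℓ_i−1) = 55−6 = 49; sign = (−1)^49 = -1.

-1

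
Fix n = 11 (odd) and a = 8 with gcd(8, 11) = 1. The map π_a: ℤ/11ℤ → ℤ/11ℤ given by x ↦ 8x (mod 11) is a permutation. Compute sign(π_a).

Orbit of 9 under x↦8x: [9, 6, 4, 10, 3, 2, 5]… (length divides ord_11(8)).
The orbit structure of x ↦ 8x mod 11: 2 orbits of sizes [10, 1].
11 − 2 = 9 transpositions; sign(π) = (−1)^9 = -1.

-1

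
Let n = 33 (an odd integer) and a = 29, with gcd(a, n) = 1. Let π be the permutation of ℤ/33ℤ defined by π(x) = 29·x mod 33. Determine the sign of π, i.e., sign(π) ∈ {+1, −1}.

Trace 1: π^k(1) = [1, 29, 16, 2, 25, 32, 4] for k=0..6.
5 cycles of lengths [10, 10, 10, 2, 1].
5 cycles on 33: each ℓ→(−1)^(ℓ−1), product (−1)^28 = +1.

+1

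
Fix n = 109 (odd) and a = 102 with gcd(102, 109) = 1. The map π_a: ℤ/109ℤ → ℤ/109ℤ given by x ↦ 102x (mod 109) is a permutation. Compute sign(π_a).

Trace 28: π^k(28) = [28, 22, 64, 97, 84, 66, 83] for k=0..6.
The orbit structure of x ↦ 102x mod 109: 3 orbits of sizes [54, 54, 1].
n − c = 109 − 3 = 106; sign = (−1)^106 = +1.
Zolotarev: (102|109) = +1, matching the cycle-count sign.

+1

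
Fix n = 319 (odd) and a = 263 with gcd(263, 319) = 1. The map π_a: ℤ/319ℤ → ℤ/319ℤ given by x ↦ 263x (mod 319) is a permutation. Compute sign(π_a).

+1

Orbit of 1 under x↦263x: [1, 263, 265, 153, 45, 32, 122]… (length divides ord_319(263)).
Cycle type of π: 28×11 + 2×5 + 1; total 17 cycles.
n − c = 319 − 17 = 302; sign = (−1)^302 = +1.
Via Zolotarev, sign(π_{263}) = (263|319) = +1.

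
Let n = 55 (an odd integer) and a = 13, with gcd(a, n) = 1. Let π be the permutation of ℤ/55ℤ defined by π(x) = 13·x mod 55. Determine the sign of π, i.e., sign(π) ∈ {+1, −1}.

Start at x=31: 31 → 18 → 14 → 17 → 1 → 13 → 4 → … (one orbit).
5 cycles of lengths [20, 20, 10, 4, 1].
5 cycles on 55: each ℓ→(−1)^(ℓ−1), product (−1)^50 = +1.

+1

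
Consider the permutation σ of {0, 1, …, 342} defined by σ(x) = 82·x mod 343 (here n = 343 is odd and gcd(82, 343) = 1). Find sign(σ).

-1

Orbit of 116 under x↦82x: [116, 251, 2, 164, 71, 334, 291]… (length divides ord_343(82)).
4 cycles of lengths [294, 42, 6, 1].
343 − 4 = 339 transpositions; sign(π) = (−1)^339 = -1.
Zolotarev: (82|343) = -1, matching the cycle-count sign.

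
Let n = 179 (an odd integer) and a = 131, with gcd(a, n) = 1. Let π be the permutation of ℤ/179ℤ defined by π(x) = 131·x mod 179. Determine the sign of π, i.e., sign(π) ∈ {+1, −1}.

Trace 112: π^k(112) = [112, 173, 109, 138, 178, 48, 23] for k=0..6.
The orbit structure of x ↦ 131x mod 179: 2 orbits of sizes [178, 1].
With 2 cycles on 179 points, sign = (−1)^{179−2} = -1.
(131|179)_J = -1 (Zolotarev's lemma cross-check).

-1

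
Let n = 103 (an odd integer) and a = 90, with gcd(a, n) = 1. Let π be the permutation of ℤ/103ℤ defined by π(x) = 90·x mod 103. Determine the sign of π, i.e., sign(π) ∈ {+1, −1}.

Start at x=37: 37 → 34 → 73 → 81 → 80 → 93 → 27 → … (one orbit).
π_90 has 4 disjoint cycles with lengths [34, 34, 34, 1] on {0,…,102}.
103 − 4 = 99 transpositions; sign(π) = (−1)^99 = -1.
Check: (90/103) = -1 by Zolotarev.

-1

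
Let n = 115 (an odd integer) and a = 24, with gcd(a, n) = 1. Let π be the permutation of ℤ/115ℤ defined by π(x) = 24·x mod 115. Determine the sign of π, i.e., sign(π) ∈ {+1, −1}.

Trace 1: π^k(1) = [1, 24] for k=0..1.
Cycle lengths of π_24 on ℤ/115ℤ: [2, 2, 2, 2, 2, 2, 2, 2, 2, 2, 2, 2, 2, 2, 2, 2, 2, 2, 2, 2, 2, 2, 2, 2, 2, 2, 2, 2, 2, 2, 2, 2, 2, 2, 2, 2, 2, 2, 2, 2, 2, 2, 2, 2, 2, 2, 1, 1, 1, 1, 1, 1, 1, 1, 1, 1, 1, 1, 1, 1, 1, 1, 1, 1, 1, 1, 1, 1, 1]; 69 cycles in total.
sign(π) = (−1)^{n − #cycles} = (−1)^{115−69} = (−1)^46 = +1.
The Jacobi symbol (24|115) = +1 (Zolotarev) agrees.

+1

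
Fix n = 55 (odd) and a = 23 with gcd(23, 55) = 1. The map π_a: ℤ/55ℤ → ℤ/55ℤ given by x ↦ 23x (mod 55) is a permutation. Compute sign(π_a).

Orbit of 34 under x↦23x: [34, 12, 1, 23]… (length divides ord_55(23)).
Cycle lengths of π_23 on ℤ/55ℤ: [4, 4, 4, 4, 4, 4, 4, 4, 4, 4, 4, 1, 1, 1, 1, 1, 1, 1, 1, 1, 1, 1]; 22 cycles in total.
n − c = 55 − 22 = 33; sign = (−1)^33 = -1.

-1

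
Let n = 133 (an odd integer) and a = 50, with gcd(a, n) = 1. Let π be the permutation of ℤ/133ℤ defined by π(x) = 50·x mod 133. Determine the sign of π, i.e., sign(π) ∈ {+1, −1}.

Orbit of 113 under x↦50x: [113, 64, 8, 1, 50, 106]… (length divides ord_133(50)).
π_50 has 28 disjoint cycles with lengths [6, 6, 6, 6, 6, 6, 6, 6, 6, 6, 6, 6, 6, 6, 6, 6, 6, 6, 6, 6, 6, 1, 1, 1, 1, 1, 1, 1] on {0,…,132}.
Σ(ℓ_i−1) = 133−28 = 105; sign = (−1)^105 = -1.

-1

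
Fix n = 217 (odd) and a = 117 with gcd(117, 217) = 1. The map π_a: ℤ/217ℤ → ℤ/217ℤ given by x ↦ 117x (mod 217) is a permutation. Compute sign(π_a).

Trace 190: π^k(190) = [190, 96, 165, 209, 149, 73, 78] for k=0..6.
π_117 has 9 disjoint cycles with lengths [30, 30, 30, 30, 30, 30, 30, 6, 1] on {0,…,216}.
Σ(ℓ_i−1) = 217−9 = 208; sign = (−1)^208 = +1.
Zolotarev: (117|217) = +1, matching the cycle-count sign.

+1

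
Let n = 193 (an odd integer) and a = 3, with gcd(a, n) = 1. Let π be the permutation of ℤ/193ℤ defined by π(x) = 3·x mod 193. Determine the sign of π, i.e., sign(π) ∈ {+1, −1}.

Start at x=129: 129 → 1 → 3 → 9 → 27 → 81 → 50 → … (one orbit).
Cycle lengths of π_3 on ℤ/193ℤ: [16, 16, 16, 16, 16, 16, 16, 16, 16, 16, 16, 16, 1]; 13 cycles in total.
193 − 13 = 180 transpositions; sign(π) = (−1)^180 = +1.
Check: (3/193) = +1 by Zolotarev.

+1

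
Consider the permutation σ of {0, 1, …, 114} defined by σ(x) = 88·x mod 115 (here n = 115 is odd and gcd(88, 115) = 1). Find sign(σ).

+1

Trace 28: π^k(28) = [28, 49, 57, 71, 38, 9, 102] for k=0..6.
Decompose π into cycles: lengths [44, 44, 22, 4, 1] (5 cycles, including the fixed point 0).
Σ(ℓ_i−1) = 115−5 = 110; sign = (−1)^110 = +1.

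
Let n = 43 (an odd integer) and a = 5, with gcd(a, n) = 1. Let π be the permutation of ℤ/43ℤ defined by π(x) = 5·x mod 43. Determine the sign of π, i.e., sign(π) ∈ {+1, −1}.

Orbit of 4 under x↦5x: [4, 20, 14, 27, 6, 30, 21]… (length divides ord_43(5)).
π_5 has 2 disjoint cycles with lengths [42, 1] on {0,…,42}.
Σ(ℓ_i−1) = 43−2 = 41; sign = (−1)^41 = -1.

-1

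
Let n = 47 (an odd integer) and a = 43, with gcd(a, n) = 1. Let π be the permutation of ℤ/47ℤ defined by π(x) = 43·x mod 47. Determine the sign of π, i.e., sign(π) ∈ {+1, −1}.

Trace 27: π^k(27) = [27, 33, 9, 11, 3, 35, 1] for k=0..6.
2 cycles of lengths [46, 1].
n − c = 47 − 2 = 45; sign = (−1)^45 = -1.

-1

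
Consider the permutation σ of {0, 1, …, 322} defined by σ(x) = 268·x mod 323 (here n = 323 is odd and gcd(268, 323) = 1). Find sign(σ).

Orbit of 120 under x↦268x: [120, 183, 271, 276, 1, 268, 118]… (length divides ord_323(268)).
The orbit structure of x ↦ 268x mod 323: 14 orbits of sizes [36, 36, 36, 36, 36, 36, 36, 36, 18, 4, 4, 4, 4, 1].
n − c = 323 − 14 = 309; sign = (−1)^309 = -1.
(268|323)_J = -1 (Zolotarev's lemma cross-check).

-1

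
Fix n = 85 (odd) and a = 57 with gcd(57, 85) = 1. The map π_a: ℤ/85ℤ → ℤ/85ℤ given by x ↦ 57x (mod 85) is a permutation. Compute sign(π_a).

Trace 63: π^k(63) = [63, 21, 7, 59, 48, 16, 62] for k=0..6.
The orbit structure of x ↦ 57x mod 85: 7 orbits of sizes [16, 16, 16, 16, 16, 4, 1].
sign(π) = (−1)^{n − #cycles} = (−1)^{85−7} = (−1)^78 = +1.

+1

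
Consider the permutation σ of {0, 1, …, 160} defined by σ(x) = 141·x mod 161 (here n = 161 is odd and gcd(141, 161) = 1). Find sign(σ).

+1

Start at x=50: 50 → 127 → 36 → 85 → 71 → 29 → 64 → … (one orbit).
π_141 has 21 disjoint cycles with lengths [11, 11, 11, 11, 11, 11, 11, 11, 11, 11, 11, 11, 11, 11, 1, 1, 1, 1, 1, 1, 1] on {0,…,160}.
n − c = 161 − 21 = 140; sign = (−1)^140 = +1.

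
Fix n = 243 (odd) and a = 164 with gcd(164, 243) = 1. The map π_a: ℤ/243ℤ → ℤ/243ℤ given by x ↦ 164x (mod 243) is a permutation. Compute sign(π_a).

-1

Start at x=136: 136 → 191 → 220 → 116 → 70 → 59 → 199 → … (one orbit).
6 cycles of lengths [162, 54, 18, 6, 2, 1].
sign(π) = (−1)^{n − #cycles} = (−1)^{243−6} = (−1)^237 = -1.
(164|243)_J = -1 (Zolotarev's lemma cross-check).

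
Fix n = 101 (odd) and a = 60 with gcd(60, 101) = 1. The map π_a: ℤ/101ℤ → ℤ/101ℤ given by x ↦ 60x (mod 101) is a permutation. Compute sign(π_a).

-1

Start at x=14: 14 → 32 → 1 → 60 → 65 → 62 → 84 → … (one orbit).
Cycle type of π: 20×5 + 1; total 6 cycles.
101 − 6 = 95 transpositions; sign(π) = (−1)^95 = -1.
Check: (60/101) = -1 by Zolotarev.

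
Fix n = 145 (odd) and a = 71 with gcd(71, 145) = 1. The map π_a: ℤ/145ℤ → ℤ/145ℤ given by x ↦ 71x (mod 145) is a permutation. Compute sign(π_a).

+1

Start at x=91: 91 → 81 → 96 → 1 → 71 → 111 → 51 → … (one orbit).
Cycle type of π: 14×10 + 1×5; total 15 cycles.
Σ(ℓ_i−1) = 145−15 = 130; sign = (−1)^130 = +1.
The Jacobi symbol (71|145) = +1 (Zolotarev) agrees.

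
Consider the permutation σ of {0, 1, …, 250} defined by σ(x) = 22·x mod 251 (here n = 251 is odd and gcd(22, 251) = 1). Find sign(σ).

Trace 15: π^k(15) = [15, 79, 232, 84, 91, 245, 119] for k=0..6.
Cycle type of π: 125×2 + 1; total 3 cycles.
With 3 cycles on 251 points, sign = (−1)^{251−3} = +1.

+1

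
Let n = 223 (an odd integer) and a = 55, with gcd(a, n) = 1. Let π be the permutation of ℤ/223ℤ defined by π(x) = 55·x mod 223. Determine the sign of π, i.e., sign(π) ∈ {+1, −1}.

Orbit of 78 under x↦55x: [78, 53, 16, 211, 9, 49, 19]… (length divides ord_223(55)).
π_55 has 3 disjoint cycles with lengths [111, 111, 1] on {0,…,222}.
n − c = 223 − 3 = 220; sign = (−1)^220 = +1.
Via Zolotarev, sign(π_{55}) = (55|223) = +1.

+1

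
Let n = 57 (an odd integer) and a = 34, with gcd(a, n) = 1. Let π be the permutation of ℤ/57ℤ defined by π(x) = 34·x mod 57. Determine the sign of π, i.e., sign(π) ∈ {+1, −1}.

Start at x=25: 25 → 52 → 1 → 34 → 16 → 31 → 28 → … (one orbit).
π_34 has 6 disjoint cycles with lengths [18, 18, 18, 1, 1, 1] on {0,…,56}.
57 − 6 = 51 transpositions; sign(π) = (−1)^51 = -1.
Via Zolotarev, sign(π_{34}) = (34|57) = -1.

-1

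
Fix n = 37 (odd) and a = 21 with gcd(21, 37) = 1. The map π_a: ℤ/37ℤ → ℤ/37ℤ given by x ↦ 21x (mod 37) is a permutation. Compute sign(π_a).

+1

Start at x=4: 4 → 10 → 25 → 7 → 36 → 16 → 3 → … (one orbit).
π_21 has 3 disjoint cycles with lengths [18, 18, 1] on {0,…,36}.
37 − 3 = 34 transpositions; sign(π) = (−1)^34 = +1.
The Jacobi symbol (21|37) = +1 (Zolotarev) agrees.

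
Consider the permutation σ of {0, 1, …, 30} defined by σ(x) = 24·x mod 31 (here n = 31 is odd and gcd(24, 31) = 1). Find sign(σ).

-1

Start at x=10: 10 → 23 → 25 → 11 → 16 → 12 → 9 → … (one orbit).
2 cycles of lengths [30, 1].
Σ(ℓ_i−1) = 31−2 = 29; sign = (−1)^29 = -1.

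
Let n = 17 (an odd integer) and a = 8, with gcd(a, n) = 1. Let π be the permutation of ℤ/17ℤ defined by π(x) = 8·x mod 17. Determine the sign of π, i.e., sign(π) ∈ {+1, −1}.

+1

Start at x=4: 4 → 15 → 1 → 8 → 13 → 2 → 16 → … (one orbit).
Cycle type of π: 8×2 + 1; total 3 cycles.
3 cycles on 17: each ℓ→(−1)^(ℓ−1), product (−1)^14 = +1.
Zolotarev: (8|17) = +1, matching the cycle-count sign.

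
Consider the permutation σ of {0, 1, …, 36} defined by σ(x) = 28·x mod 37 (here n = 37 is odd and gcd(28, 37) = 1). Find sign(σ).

+1

Orbit of 34 under x↦28x: [34, 27, 16, 4, 1, 28, 7]… (length divides ord_37(28)).
π_28 has 3 disjoint cycles with lengths [18, 18, 1] on {0,…,36}.
n − c = 37 − 3 = 34; sign = (−1)^34 = +1.
Via Zolotarev, sign(π_{28}) = (28|37) = +1.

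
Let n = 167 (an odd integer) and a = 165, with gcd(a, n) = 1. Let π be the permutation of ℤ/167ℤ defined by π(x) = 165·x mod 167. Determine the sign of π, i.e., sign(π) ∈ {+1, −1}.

Trace 154: π^k(154) = [154, 26, 115, 104, 126, 82, 3] for k=0..6.
2 cycles of lengths [166, 1].
sign(π) = (−1)^{n − #cycles} = (−1)^{167−2} = (−1)^165 = -1.
Zolotarev: (165|167) = -1, matching the cycle-count sign.

-1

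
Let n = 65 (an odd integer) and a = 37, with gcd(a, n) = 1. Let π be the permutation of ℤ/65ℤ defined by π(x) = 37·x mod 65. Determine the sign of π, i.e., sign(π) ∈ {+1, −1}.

+1

Start at x=4: 4 → 18 → 16 → 7 → 64 → 28 → 61 → … (one orbit).
Decompose π into cycles: lengths [12, 12, 12, 12, 12, 4, 1] (7 cycles, including the fixed point 0).
65 − 7 = 58 transpositions; sign(π) = (−1)^58 = +1.
Check: (37/65) = +1 by Zolotarev.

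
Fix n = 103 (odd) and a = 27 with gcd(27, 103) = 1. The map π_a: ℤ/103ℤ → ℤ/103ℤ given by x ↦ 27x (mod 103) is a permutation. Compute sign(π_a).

Orbit of 81 under x↦27x: [81, 24, 30, 89, 34, 94, 66]… (length divides ord_103(27)).
π_27 has 4 disjoint cycles with lengths [34, 34, 34, 1] on {0,…,102}.
sign(π) = (−1)^{n − #cycles} = (−1)^{103−4} = (−1)^99 = -1.
Via Zolotarev, sign(π_{27}) = (27|103) = -1.

-1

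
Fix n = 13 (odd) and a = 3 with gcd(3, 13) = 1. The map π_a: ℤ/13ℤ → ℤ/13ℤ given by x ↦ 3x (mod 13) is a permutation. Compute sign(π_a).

Start at x=1: 1 → 3 → 9 → 1 (one orbit).
Cycle type of π: 3×4 + 1; total 5 cycles.
n − c = 13 − 5 = 8; sign = (−1)^8 = +1.
Via Zolotarev, sign(π_{3}) = (3|13) = +1.

+1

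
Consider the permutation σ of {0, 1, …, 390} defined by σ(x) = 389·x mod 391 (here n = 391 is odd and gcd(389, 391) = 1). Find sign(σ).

Start at x=342: 342 → 98 → 195 → 1 → 389 → 4 → 383 → … (one orbit).
8 cycles of lengths [88, 88, 88, 88, 22, 8, 8, 1].
391 − 8 = 383 transpositions; sign(π) = (−1)^383 = -1.
Via Zolotarev, sign(π_{389}) = (389|391) = -1.

-1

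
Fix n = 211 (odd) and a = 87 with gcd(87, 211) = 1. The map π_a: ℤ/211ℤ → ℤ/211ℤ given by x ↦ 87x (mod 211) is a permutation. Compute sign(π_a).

Orbit of 76 under x↦87x: [76, 71, 58, 193, 122, 64, 82]… (length divides ord_211(87)).
7 cycles of lengths [35, 35, 35, 35, 35, 35, 1].
Σ(ℓ_i−1) = 211−7 = 204; sign = (−1)^204 = +1.
Zolotarev: (87|211) = +1, matching the cycle-count sign.

+1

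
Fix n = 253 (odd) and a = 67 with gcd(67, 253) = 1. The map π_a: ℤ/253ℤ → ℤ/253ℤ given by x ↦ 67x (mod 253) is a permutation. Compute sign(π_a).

-1

Start at x=78: 78 → 166 → 243 → 89 → 144 → 34 → 1 → … (one orbit).
Decompose π into cycles: lengths [22, 22, 22, 22, 22, 22, 22, 22, 22, 22, 22, 1, 1, 1, 1, 1, 1, 1, 1, 1, 1, 1] (22 cycles, including the fixed point 0).
n − c = 253 − 22 = 231; sign = (−1)^231 = -1.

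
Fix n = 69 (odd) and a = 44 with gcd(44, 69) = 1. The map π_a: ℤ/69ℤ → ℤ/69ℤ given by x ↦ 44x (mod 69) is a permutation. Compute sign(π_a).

+1

Trace 55: π^k(55) = [55, 5, 13, 20, 52, 11, 1] for k=0..6.
The orbit structure of x ↦ 44x mod 69: 5 orbits of sizes [22, 22, 22, 2, 1].
69 − 5 = 64 transpositions; sign(π) = (−1)^64 = +1.
Via Zolotarev, sign(π_{44}) = (44|69) = +1.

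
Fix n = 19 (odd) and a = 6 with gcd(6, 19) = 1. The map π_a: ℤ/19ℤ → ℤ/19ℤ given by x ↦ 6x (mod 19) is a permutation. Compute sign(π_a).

+1

Trace 17: π^k(17) = [17, 7, 4, 5, 11, 9, 16] for k=0..6.
Decompose π into cycles: lengths [9, 9, 1] (3 cycles, including the fixed point 0).
3 cycles on 19: each ℓ→(−1)^(ℓ−1), product (−1)^16 = +1.
Via Zolotarev, sign(π_{6}) = (6|19) = +1.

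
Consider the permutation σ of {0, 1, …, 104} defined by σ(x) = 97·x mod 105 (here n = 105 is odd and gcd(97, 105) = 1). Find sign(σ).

Trace 64: π^k(64) = [64, 13, 1, 97] for k=0..3.
π_97 has 33 disjoint cycles with lengths [4, 4, 4, 4, 4, 4, 4, 4, 4, 4, 4, 4, 4, 4, 4, 4, 4, 4, 4, 4, 4, 2, 2, 2, 2, 2, 2, 2, 2, 2, 1, 1, 1] on {0,…,104}.
With 33 cycles on 105 points, sign = (−1)^{105−33} = +1.
Check: (97/105) = +1 by Zolotarev.

+1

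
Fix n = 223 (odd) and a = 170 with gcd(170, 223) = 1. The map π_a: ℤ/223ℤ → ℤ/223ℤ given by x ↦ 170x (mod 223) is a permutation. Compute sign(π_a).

-1

Orbit of 113 under x↦170x: [113, 32, 88, 19, 108, 74, 92]… (length divides ord_223(170)).
Decompose π into cycles: lengths [222, 1] (2 cycles, including the fixed point 0).
Σ(ℓ_i−1) = 223−2 = 221; sign = (−1)^221 = -1.
The Jacobi symbol (170|223) = -1 (Zolotarev) agrees.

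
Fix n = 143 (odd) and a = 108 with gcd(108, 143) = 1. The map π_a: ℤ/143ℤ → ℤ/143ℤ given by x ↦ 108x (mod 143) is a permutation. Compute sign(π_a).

+1

Start at x=126: 126 → 23 → 53 → 4 → 3 → 38 → 100 → … (one orbit).
Decompose π into cycles: lengths [30, 30, 30, 30, 6, 6, 5, 5, 1] (9 cycles, including the fixed point 0).
143 − 9 = 134 transpositions; sign(π) = (−1)^134 = +1.
Zolotarev: (108|143) = +1, matching the cycle-count sign.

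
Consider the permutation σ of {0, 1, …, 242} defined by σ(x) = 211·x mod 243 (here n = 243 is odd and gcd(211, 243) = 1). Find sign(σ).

+1

Start at x=133: 133 → 118 → 112 → 61 → 235 → 13 → 70 → … (one orbit).
π_211 has 11 disjoint cycles with lengths [81, 81, 27, 27, 9, 9, 3, 3, 1, 1, 1] on {0,…,242}.
Σ(ℓ_i−1) = 243−11 = 232; sign = (−1)^232 = +1.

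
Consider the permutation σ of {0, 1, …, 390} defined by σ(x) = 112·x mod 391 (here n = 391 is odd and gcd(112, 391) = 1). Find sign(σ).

Orbit of 201 under x↦112x: [201, 225, 176, 162, 158, 101, 364]… (length divides ord_391(112)).
π_112 has 5 disjoint cycles with lengths [176, 176, 22, 16, 1] on {0,…,390}.
391 − 5 = 386 transpositions; sign(π) = (−1)^386 = +1.
Via Zolotarev, sign(π_{112}) = (112|391) = +1.

+1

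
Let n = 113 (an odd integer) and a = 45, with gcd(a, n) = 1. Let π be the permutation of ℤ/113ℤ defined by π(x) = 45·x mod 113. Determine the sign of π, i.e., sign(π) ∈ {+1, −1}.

-1

Trace 82: π^k(82) = [82, 74, 53, 12, 88, 5, 112] for k=0..6.
The orbit structure of x ↦ 45x mod 113: 2 orbits of sizes [112, 1].
2 cycles on 113: each ℓ→(−1)^(ℓ−1), product (−1)^111 = -1.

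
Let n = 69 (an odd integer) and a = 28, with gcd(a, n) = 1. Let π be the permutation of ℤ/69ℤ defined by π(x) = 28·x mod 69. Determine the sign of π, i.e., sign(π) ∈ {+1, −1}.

-1

Trace 34: π^k(34) = [34, 55, 22, 64, 67, 13, 19] for k=0..6.
Cycle lengths of π_28 on ℤ/69ℤ: [22, 22, 22, 1, 1, 1]; 6 cycles in total.
Σ(ℓ_i−1) = 69−6 = 63; sign = (−1)^63 = -1.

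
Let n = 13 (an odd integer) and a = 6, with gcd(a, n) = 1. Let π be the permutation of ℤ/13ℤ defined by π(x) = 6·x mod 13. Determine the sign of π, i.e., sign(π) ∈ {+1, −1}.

-1

Trace 4: π^k(4) = [4, 11, 1, 6, 10, 8, 9] for k=0..6.
Decompose π into cycles: lengths [12, 1] (2 cycles, including the fixed point 0).
n − c = 13 − 2 = 11; sign = (−1)^11 = -1.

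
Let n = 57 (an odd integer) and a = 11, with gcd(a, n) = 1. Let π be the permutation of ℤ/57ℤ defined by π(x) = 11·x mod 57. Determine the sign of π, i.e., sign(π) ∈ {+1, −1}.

-1

Trace 26: π^k(26) = [26, 1, 11, 7, 20, 49] for k=0..5.
The orbit structure of x ↦ 11x mod 57: 14 orbits of sizes [6, 6, 6, 6, 6, 6, 3, 3, 3, 3, 3, 3, 2, 1].
14 cycles on 57: each ℓ→(−1)^(ℓ−1), product (−1)^43 = -1.
(11|57)_J = -1 (Zolotarev's lemma cross-check).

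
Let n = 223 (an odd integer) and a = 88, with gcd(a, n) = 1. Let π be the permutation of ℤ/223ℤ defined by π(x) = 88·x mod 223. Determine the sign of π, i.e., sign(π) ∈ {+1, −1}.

-1

Start at x=29: 29 → 99 → 15 → 205 → 200 → 206 → 65 → … (one orbit).
Cycle lengths of π_88 on ℤ/223ℤ: [222, 1]; 2 cycles in total.
n − c = 223 − 2 = 221; sign = (−1)^221 = -1.
Via Zolotarev, sign(π_{88}) = (88|223) = -1.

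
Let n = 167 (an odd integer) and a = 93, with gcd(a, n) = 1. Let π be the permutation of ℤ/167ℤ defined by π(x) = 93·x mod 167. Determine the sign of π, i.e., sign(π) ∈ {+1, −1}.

Orbit of 121 under x↦93x: [121, 64, 107, 98, 96, 77, 147]… (length divides ord_167(93)).
3 cycles of lengths [83, 83, 1].
With 3 cycles on 167 points, sign = (−1)^{167−3} = +1.
Via Zolotarev, sign(π_{93}) = (93|167) = +1.

+1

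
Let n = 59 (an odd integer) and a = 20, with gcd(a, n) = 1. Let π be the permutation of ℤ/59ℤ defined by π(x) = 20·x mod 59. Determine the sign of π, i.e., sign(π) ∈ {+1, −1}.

Orbit of 4 under x↦20x: [4, 21, 7, 22, 27, 9, 3]… (length divides ord_59(20)).
Decompose π into cycles: lengths [29, 29, 1] (3 cycles, including the fixed point 0).
n − c = 59 − 3 = 56; sign = (−1)^56 = +1.
Via Zolotarev, sign(π_{20}) = (20|59) = +1.

+1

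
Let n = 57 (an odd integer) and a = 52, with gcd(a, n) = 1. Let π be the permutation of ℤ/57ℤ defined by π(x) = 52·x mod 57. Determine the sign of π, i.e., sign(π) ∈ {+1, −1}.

-1

Orbit of 46 under x↦52x: [46, 55, 10, 7, 22, 4, 37]… (length divides ord_57(52)).
Decompose π into cycles: lengths [18, 18, 18, 1, 1, 1] (6 cycles, including the fixed point 0).
6 cycles on 57: each ℓ→(−1)^(ℓ−1), product (−1)^51 = -1.
Check: (52/57) = -1 by Zolotarev.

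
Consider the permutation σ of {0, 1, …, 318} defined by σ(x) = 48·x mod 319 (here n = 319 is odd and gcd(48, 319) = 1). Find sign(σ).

-1

Start at x=155: 155 → 103 → 159 → 295 → 124 → 210 → 191 → … (one orbit).
The orbit structure of x ↦ 48x mod 319: 6 orbits of sizes [140, 140, 28, 5, 5, 1].
sign(π) = (−1)^{n − #cycles} = (−1)^{319−6} = (−1)^313 = -1.
(48|319)_J = -1 (Zolotarev's lemma cross-check).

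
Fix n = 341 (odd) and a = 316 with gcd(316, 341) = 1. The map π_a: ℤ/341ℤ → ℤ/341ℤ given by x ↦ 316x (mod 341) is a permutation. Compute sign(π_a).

Trace 280: π^k(280) = [280, 161, 67, 30, 273, 336, 125] for k=0..6.
The orbit structure of x ↦ 316x mod 341: 17 orbits of sizes [30, 30, 30, 30, 30, 30, 30, 30, 30, 30, 10, 6, 6, 6, 6, 6, 1].
sign(π) = (−1)^{n − #cycles} = (−1)^{341−17} = (−1)^324 = +1.
Zolotarev: (316|341) = +1, matching the cycle-count sign.

+1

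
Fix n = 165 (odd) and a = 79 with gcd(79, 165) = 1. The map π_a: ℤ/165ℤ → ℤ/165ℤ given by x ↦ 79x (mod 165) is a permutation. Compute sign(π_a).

-1

Orbit of 16 under x↦79x: [16, 109, 31, 139, 91, 94, 1]… (length divides ord_165(79)).
24 cycles of lengths [10, 10, 10, 10, 10, 10, 10, 10, 10, 10, 10, 10, 10, 10, 10, 2, 2, 2, 2, 2, 2, 1, 1, 1].
Σ(ℓ_i−1) = 165−24 = 141; sign = (−1)^141 = -1.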